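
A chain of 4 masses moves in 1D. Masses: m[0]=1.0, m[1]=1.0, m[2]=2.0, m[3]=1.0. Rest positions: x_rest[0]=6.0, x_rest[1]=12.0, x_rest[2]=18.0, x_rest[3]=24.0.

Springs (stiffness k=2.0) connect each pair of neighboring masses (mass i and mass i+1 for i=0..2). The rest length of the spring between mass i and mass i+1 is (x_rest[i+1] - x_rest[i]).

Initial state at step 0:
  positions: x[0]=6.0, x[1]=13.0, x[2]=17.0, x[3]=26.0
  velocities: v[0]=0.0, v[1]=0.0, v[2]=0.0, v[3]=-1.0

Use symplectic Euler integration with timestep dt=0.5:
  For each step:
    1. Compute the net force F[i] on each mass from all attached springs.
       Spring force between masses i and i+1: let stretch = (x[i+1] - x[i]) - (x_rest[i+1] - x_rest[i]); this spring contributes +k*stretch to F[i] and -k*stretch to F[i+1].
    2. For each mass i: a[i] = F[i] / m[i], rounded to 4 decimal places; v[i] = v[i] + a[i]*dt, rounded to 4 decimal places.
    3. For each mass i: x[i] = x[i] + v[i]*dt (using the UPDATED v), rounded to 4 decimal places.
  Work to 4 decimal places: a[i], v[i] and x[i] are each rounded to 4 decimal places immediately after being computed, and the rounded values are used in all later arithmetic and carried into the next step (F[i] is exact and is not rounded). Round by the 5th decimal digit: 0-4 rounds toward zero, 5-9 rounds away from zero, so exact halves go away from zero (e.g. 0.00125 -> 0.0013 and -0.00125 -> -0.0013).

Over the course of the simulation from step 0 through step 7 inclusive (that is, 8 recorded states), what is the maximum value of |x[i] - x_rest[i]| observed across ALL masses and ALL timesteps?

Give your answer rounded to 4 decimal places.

Answer: 2.4940

Derivation:
Step 0: x=[6.0000 13.0000 17.0000 26.0000] v=[0.0000 0.0000 0.0000 -1.0000]
Step 1: x=[6.5000 11.5000 18.2500 24.0000] v=[1.0000 -3.0000 2.5000 -4.0000]
Step 2: x=[6.5000 10.8750 19.2500 22.1250] v=[0.0000 -1.2500 2.0000 -3.7500]
Step 3: x=[5.6875 12.2500 18.8750 21.8125] v=[-1.6250 2.7500 -0.7500 -0.6250]
Step 4: x=[5.1563 13.6563 17.5781 23.0313] v=[-1.0625 2.8125 -2.5938 2.4375]
Step 5: x=[5.8751 12.7735 16.6641 24.5235] v=[1.4375 -1.7657 -1.8281 2.9843]
Step 6: x=[7.0431 10.3868 16.7423 25.0860] v=[2.3359 -4.7735 0.1563 1.1249]
Step 7: x=[6.8829 9.5060 17.3175 24.4766] v=[-0.3204 -1.7617 1.1504 -1.2188]
Max displacement = 2.4940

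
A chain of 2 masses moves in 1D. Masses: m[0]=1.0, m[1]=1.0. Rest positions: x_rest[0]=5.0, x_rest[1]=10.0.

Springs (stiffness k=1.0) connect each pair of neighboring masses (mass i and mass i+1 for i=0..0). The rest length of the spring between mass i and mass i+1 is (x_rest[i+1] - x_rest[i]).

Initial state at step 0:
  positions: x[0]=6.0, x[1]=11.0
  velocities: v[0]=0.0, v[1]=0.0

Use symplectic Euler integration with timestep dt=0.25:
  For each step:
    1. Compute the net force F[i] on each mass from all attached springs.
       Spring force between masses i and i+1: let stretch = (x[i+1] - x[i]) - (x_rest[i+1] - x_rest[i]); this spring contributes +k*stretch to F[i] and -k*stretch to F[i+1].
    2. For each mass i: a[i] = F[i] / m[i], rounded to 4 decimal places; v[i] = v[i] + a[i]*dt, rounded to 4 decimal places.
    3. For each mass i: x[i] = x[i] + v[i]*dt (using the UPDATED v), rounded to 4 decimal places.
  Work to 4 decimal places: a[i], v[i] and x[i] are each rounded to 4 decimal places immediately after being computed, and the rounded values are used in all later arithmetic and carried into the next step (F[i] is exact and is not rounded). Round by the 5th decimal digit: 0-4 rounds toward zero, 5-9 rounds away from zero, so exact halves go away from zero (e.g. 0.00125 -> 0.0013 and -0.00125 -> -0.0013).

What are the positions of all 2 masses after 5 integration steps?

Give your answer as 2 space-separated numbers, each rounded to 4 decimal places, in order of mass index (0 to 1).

Answer: 6.0000 11.0000

Derivation:
Step 0: x=[6.0000 11.0000] v=[0.0000 0.0000]
Step 1: x=[6.0000 11.0000] v=[0.0000 0.0000]
Step 2: x=[6.0000 11.0000] v=[0.0000 0.0000]
Step 3: x=[6.0000 11.0000] v=[0.0000 0.0000]
Step 4: x=[6.0000 11.0000] v=[0.0000 0.0000]
Step 5: x=[6.0000 11.0000] v=[0.0000 0.0000]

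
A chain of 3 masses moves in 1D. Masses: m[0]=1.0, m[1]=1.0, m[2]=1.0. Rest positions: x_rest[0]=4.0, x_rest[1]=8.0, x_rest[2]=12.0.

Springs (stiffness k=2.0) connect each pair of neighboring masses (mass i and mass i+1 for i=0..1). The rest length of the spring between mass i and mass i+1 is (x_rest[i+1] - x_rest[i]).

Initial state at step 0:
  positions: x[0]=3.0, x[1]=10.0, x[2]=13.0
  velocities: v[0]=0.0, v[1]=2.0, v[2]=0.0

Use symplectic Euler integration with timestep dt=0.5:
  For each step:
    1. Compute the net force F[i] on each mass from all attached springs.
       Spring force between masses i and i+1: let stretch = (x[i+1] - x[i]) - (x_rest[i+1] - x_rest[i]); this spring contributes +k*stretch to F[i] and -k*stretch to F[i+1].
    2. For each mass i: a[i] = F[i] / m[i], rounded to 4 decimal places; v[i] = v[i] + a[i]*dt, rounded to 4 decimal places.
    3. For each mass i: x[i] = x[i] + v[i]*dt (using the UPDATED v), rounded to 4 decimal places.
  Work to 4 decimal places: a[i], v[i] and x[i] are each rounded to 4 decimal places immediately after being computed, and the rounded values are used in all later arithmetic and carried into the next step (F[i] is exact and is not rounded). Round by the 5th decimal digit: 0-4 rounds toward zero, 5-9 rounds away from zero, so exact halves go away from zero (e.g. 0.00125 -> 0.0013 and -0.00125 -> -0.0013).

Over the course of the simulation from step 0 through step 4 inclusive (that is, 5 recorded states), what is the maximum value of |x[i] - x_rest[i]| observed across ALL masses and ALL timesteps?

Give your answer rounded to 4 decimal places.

Answer: 3.0000

Derivation:
Step 0: x=[3.0000 10.0000 13.0000] v=[0.0000 2.0000 0.0000]
Step 1: x=[4.5000 9.0000 13.5000] v=[3.0000 -2.0000 1.0000]
Step 2: x=[6.2500 8.0000 13.7500] v=[3.5000 -2.0000 0.5000]
Step 3: x=[6.8750 9.0000 13.1250] v=[1.2500 2.0000 -1.2500]
Step 4: x=[6.5625 11.0000 12.4375] v=[-0.6250 4.0000 -1.3750]
Max displacement = 3.0000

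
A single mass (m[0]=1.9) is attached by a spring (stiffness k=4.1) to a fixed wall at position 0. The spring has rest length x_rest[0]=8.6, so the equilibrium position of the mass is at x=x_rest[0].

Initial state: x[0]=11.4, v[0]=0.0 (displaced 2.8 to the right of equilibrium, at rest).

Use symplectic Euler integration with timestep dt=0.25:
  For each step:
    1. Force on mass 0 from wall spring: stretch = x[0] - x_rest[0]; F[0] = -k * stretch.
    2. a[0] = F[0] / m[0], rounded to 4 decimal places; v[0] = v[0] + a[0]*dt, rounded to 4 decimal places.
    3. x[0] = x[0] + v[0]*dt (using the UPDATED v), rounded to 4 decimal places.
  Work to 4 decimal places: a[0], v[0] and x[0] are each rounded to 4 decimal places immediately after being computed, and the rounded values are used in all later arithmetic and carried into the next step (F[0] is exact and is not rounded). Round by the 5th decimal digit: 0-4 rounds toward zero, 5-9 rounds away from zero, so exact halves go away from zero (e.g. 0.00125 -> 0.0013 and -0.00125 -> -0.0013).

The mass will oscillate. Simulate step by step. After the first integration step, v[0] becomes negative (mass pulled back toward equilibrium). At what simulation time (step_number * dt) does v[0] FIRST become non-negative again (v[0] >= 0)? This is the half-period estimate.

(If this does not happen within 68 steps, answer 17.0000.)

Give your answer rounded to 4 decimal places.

Step 0: x=[11.4000] v=[0.0000]
Step 1: x=[11.0224] v=[-1.5105]
Step 2: x=[10.3181] v=[-2.8173]
Step 3: x=[9.3821] v=[-3.7442]
Step 4: x=[8.3406] v=[-4.1661]
Step 5: x=[7.3341] v=[-4.0262]
Step 6: x=[6.4983] v=[-3.3433]
Step 7: x=[5.9459] v=[-2.2095]
Step 8: x=[5.7515] v=[-0.7777]
Step 9: x=[5.9413] v=[0.7590]
First v>=0 after going negative at step 9, time=2.2500

Answer: 2.2500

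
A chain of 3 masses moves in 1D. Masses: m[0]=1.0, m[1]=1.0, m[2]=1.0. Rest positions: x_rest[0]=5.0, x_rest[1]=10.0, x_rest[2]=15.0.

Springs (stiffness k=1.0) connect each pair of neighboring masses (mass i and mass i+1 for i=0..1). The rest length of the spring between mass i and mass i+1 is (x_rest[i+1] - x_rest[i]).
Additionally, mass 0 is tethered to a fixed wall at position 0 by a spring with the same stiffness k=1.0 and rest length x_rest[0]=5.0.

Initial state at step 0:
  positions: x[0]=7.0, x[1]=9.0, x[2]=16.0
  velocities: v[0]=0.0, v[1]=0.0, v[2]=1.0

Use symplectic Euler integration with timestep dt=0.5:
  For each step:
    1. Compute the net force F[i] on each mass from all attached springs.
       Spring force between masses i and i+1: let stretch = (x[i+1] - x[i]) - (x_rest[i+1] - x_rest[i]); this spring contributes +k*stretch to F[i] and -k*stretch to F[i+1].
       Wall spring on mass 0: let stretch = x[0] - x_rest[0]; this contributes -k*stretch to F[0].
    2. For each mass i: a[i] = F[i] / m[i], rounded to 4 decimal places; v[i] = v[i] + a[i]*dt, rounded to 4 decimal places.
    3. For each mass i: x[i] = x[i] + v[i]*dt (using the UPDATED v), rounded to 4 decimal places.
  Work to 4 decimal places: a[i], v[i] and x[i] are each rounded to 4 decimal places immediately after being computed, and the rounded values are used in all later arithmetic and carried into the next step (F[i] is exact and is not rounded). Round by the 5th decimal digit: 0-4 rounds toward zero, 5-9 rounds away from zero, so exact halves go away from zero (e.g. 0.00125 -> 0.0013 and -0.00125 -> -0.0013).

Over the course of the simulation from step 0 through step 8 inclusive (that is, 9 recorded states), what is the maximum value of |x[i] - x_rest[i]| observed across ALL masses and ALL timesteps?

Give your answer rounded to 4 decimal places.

Step 0: x=[7.0000 9.0000 16.0000] v=[0.0000 0.0000 1.0000]
Step 1: x=[5.7500 10.2500 16.0000] v=[-2.5000 2.5000 0.0000]
Step 2: x=[4.1875 11.8125 15.8125] v=[-3.1250 3.1250 -0.3750]
Step 3: x=[3.4844 12.4688 15.8750] v=[-1.4063 1.3125 0.1250]
Step 4: x=[4.1563 11.7305 16.3360] v=[1.3437 -1.4766 0.9219]
Step 5: x=[5.6827 10.2500 16.8956] v=[3.0527 -2.9610 1.1192]
Step 6: x=[6.9302 9.2891 17.0438] v=[2.4950 -1.9219 0.2964]
Step 7: x=[7.0349 9.6771 16.5033] v=[0.2094 0.7760 -1.0810]
Step 8: x=[6.0414 11.1111 15.5063] v=[-1.9870 2.8680 -1.9941]
Max displacement = 2.4688

Answer: 2.4688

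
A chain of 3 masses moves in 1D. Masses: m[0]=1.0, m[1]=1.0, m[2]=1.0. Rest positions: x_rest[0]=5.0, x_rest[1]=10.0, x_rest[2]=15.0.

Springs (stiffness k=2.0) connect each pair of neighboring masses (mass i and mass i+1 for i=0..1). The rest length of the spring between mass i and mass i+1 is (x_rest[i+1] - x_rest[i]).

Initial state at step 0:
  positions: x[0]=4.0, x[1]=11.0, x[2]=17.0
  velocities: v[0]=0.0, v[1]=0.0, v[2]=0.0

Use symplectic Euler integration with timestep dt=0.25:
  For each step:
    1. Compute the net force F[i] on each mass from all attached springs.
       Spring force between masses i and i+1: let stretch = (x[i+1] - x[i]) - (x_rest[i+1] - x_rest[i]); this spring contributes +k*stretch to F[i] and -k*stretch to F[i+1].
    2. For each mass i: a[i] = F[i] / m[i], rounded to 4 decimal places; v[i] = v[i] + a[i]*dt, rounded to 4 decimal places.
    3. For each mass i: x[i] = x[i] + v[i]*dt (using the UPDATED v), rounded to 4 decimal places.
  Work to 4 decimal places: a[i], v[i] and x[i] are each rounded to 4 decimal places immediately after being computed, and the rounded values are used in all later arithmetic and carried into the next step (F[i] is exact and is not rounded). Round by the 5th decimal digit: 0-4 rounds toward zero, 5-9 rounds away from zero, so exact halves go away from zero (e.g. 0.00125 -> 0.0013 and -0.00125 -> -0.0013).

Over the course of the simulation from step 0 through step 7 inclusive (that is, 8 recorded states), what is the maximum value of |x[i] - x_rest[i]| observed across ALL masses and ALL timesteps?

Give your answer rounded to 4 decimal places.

Answer: 2.0292

Derivation:
Step 0: x=[4.0000 11.0000 17.0000] v=[0.0000 0.0000 0.0000]
Step 1: x=[4.2500 10.8750 16.8750] v=[1.0000 -0.5000 -0.5000]
Step 2: x=[4.7031 10.6719 16.6250] v=[1.8125 -0.8125 -1.0000]
Step 3: x=[5.2773 10.4668 16.2559] v=[2.2969 -0.8204 -1.4766]
Step 4: x=[5.8752 10.3367 15.7881] v=[2.3917 -0.5206 -1.8712]
Step 5: x=[6.4058 10.3303 15.2639] v=[2.1225 -0.0257 -2.0969]
Step 6: x=[6.8020 10.4500 14.7480] v=[1.5848 0.4789 -2.0637]
Step 7: x=[7.0292 10.6510 14.3198] v=[0.9088 0.8039 -1.7127]
Max displacement = 2.0292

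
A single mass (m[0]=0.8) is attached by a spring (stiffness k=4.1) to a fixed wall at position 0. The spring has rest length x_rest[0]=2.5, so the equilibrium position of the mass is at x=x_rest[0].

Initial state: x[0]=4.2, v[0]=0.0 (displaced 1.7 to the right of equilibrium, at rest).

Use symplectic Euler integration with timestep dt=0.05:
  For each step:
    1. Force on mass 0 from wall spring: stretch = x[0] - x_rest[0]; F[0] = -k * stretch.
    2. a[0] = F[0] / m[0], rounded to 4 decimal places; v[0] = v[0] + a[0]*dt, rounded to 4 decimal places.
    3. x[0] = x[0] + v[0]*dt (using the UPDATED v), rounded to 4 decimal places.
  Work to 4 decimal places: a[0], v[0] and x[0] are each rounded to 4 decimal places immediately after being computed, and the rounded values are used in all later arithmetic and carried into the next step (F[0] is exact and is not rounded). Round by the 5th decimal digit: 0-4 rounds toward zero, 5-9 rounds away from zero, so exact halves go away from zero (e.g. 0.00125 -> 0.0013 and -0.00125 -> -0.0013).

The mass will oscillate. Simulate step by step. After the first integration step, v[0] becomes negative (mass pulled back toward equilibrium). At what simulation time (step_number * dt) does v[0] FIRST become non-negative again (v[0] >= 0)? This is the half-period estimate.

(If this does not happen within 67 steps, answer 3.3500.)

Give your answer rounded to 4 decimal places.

Step 0: x=[4.2000] v=[0.0000]
Step 1: x=[4.1782] v=[-0.4356]
Step 2: x=[4.1349] v=[-0.8656]
Step 3: x=[4.0707] v=[-1.2845]
Step 4: x=[3.9864] v=[-1.6870]
Step 5: x=[3.8830] v=[-2.0679]
Step 6: x=[3.7619] v=[-2.4223]
Step 7: x=[3.6246] v=[-2.7457]
Step 8: x=[3.4729] v=[-3.0339]
Step 9: x=[3.3087] v=[-3.2832]
Step 10: x=[3.1342] v=[-3.4904]
Step 11: x=[2.9516] v=[-3.6529]
Step 12: x=[2.7632] v=[-3.7686]
Step 13: x=[2.5714] v=[-3.8360]
Step 14: x=[2.3787] v=[-3.8543]
Step 15: x=[2.1875] v=[-3.8232]
Step 16: x=[2.0003] v=[-3.7431]
Step 17: x=[1.8195] v=[-3.6151]
Step 18: x=[1.6475] v=[-3.4407]
Step 19: x=[1.4864] v=[-3.2222]
Step 20: x=[1.3383] v=[-2.9625]
Step 21: x=[1.2051] v=[-2.6648]
Step 22: x=[1.0885] v=[-2.3330]
Step 23: x=[0.9899] v=[-1.9713]
Step 24: x=[0.9107] v=[-1.5843]
Step 25: x=[0.8519] v=[-1.1770]
Step 26: x=[0.8142] v=[-0.7547]
Step 27: x=[0.7981] v=[-0.3227]
Step 28: x=[0.8038] v=[0.1134]
First v>=0 after going negative at step 28, time=1.4000

Answer: 1.4000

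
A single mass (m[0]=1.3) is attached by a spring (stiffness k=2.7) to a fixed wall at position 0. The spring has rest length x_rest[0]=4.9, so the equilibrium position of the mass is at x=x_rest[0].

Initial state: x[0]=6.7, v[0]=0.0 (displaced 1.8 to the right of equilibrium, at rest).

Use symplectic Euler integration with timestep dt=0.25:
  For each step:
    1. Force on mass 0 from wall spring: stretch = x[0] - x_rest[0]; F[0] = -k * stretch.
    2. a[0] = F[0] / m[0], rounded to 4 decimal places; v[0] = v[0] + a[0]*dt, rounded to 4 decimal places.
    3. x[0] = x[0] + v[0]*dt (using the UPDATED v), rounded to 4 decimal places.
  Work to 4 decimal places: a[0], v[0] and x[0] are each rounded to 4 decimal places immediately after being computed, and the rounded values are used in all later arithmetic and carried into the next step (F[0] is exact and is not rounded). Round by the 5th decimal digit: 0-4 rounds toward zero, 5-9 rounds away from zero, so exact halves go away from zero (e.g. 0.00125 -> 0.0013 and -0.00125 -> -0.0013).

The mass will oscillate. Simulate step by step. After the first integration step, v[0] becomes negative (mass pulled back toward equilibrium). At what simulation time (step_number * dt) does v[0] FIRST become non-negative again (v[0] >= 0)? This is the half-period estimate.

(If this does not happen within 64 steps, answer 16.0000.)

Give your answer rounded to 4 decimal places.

Answer: 2.2500

Derivation:
Step 0: x=[6.7000] v=[0.0000]
Step 1: x=[6.4664] v=[-0.9346]
Step 2: x=[6.0294] v=[-1.7479]
Step 3: x=[5.4458] v=[-2.3343]
Step 4: x=[4.7914] v=[-2.6177]
Step 5: x=[4.1511] v=[-2.5613]
Step 6: x=[3.6080] v=[-2.1725]
Step 7: x=[3.2326] v=[-1.5017]
Step 8: x=[3.0736] v=[-0.6359]
Step 9: x=[3.1517] v=[0.3124]
First v>=0 after going negative at step 9, time=2.2500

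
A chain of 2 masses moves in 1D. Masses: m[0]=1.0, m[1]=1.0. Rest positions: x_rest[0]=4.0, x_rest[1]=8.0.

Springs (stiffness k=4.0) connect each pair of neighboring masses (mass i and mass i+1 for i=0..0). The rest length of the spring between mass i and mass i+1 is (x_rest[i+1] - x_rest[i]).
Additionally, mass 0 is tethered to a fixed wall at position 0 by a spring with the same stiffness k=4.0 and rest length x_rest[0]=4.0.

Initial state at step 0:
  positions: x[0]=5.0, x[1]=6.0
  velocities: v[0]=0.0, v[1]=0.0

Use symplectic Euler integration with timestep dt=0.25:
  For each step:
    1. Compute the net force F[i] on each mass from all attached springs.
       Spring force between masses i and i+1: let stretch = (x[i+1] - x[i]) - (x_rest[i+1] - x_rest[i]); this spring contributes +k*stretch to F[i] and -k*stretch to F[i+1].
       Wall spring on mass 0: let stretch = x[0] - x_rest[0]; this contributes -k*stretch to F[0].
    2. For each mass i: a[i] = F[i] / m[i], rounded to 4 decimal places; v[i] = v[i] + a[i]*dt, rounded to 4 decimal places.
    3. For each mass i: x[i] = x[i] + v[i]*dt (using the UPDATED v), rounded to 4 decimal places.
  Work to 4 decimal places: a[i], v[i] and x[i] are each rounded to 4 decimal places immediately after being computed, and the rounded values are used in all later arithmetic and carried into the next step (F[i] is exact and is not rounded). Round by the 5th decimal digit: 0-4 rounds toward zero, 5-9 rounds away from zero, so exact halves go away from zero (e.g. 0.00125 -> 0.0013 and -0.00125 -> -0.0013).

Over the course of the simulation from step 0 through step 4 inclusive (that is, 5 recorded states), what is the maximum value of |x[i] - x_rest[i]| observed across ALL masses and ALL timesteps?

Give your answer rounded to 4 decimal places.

Step 0: x=[5.0000 6.0000] v=[0.0000 0.0000]
Step 1: x=[4.0000 6.7500] v=[-4.0000 3.0000]
Step 2: x=[2.6875 7.8125] v=[-5.2500 4.2500]
Step 3: x=[1.9844 8.5938] v=[-2.8125 3.1250]
Step 4: x=[2.4375 8.7227] v=[1.8125 0.5156]
Max displacement = 2.0156

Answer: 2.0156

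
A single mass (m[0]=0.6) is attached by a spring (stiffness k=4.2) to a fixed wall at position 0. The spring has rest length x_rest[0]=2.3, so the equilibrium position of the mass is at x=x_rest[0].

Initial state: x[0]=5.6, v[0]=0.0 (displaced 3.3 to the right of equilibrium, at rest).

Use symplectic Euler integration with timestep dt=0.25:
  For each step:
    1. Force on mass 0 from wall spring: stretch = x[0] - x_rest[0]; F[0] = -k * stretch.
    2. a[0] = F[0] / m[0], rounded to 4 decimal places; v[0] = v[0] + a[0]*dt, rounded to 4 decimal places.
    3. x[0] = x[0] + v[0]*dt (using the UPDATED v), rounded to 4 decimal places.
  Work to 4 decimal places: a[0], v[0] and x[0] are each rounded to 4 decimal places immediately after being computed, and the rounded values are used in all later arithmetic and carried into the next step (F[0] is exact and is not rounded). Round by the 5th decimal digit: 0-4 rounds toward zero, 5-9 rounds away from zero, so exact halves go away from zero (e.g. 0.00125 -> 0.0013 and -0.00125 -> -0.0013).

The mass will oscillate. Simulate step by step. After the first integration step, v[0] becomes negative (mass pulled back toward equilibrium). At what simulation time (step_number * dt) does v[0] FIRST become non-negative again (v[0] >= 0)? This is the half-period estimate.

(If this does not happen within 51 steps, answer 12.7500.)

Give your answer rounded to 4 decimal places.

Answer: 1.2500

Derivation:
Step 0: x=[5.6000] v=[0.0000]
Step 1: x=[4.1563] v=[-5.7750]
Step 2: x=[1.9004] v=[-9.0235]
Step 3: x=[-0.1807] v=[-8.3242]
Step 4: x=[-1.1765] v=[-3.9830]
Step 5: x=[-0.6513] v=[2.1009]
First v>=0 after going negative at step 5, time=1.2500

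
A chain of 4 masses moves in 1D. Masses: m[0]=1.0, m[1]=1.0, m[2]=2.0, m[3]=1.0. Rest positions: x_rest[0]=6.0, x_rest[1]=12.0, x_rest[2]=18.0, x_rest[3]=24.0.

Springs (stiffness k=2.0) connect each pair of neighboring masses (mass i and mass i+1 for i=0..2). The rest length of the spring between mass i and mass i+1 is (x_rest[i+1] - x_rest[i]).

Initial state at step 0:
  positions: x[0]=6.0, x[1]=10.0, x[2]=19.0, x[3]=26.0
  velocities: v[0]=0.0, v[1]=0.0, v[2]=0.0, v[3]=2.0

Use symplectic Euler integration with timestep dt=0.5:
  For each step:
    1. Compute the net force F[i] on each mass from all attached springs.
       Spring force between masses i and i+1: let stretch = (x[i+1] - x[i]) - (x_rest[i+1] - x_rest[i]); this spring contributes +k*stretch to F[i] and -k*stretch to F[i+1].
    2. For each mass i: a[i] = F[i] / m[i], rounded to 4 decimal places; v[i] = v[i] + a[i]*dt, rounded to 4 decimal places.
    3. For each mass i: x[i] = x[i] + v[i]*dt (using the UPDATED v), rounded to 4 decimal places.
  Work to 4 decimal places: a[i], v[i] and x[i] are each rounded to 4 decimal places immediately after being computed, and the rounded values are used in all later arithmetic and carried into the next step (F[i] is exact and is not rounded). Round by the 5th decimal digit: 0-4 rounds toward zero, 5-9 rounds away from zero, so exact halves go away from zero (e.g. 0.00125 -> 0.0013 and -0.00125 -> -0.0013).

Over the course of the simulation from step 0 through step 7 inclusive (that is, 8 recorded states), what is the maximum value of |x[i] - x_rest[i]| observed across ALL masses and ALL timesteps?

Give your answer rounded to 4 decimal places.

Step 0: x=[6.0000 10.0000 19.0000 26.0000] v=[0.0000 0.0000 0.0000 2.0000]
Step 1: x=[5.0000 12.5000 18.5000 26.5000] v=[-2.0000 5.0000 -1.0000 1.0000]
Step 2: x=[4.7500 14.2500 18.5000 26.0000] v=[-0.5000 3.5000 0.0000 -1.0000]
Step 3: x=[6.2500 13.3750 19.3125 24.7500] v=[3.0000 -1.7500 1.6250 -2.5000]
Step 4: x=[8.3125 11.9063 20.0000 23.7813] v=[4.1250 -2.9375 1.3750 -1.9375]
Step 5: x=[9.1719 12.6875 19.6094 23.9219] v=[1.7188 1.5624 -0.7812 0.2812]
Step 6: x=[8.7891 15.1719 18.5665 24.9063] v=[-0.7656 4.9687 -2.0859 1.9687]
Step 7: x=[8.5977 16.1622 18.2599 25.7208] v=[-0.3828 1.9805 -0.6133 1.6289]
Max displacement = 4.1622

Answer: 4.1622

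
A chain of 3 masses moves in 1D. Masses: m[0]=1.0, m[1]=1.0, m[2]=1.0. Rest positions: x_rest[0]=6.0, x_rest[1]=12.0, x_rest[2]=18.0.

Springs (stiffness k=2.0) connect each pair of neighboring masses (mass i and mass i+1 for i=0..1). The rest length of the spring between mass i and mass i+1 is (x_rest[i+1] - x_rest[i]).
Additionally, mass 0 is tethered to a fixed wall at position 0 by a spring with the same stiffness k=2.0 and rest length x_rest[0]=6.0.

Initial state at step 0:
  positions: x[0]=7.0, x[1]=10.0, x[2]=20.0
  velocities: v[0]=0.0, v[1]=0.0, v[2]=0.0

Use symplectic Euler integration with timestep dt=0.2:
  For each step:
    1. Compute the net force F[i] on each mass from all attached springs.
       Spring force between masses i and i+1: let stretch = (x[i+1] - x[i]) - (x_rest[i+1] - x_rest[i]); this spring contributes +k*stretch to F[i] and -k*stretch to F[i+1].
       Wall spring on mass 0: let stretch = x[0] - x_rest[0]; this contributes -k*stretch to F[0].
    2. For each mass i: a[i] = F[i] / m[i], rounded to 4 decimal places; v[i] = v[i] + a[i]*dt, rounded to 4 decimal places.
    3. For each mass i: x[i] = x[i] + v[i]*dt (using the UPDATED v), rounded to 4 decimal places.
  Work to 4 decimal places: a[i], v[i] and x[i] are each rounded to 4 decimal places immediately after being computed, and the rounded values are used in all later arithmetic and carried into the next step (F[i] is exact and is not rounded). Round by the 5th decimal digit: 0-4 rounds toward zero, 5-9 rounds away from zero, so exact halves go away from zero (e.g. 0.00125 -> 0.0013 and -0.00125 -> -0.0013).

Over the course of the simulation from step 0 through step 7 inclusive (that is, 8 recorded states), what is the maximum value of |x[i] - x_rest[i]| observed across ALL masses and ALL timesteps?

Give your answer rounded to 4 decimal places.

Step 0: x=[7.0000 10.0000 20.0000] v=[0.0000 0.0000 0.0000]
Step 1: x=[6.6800 10.5600 19.6800] v=[-1.6000 2.8000 -1.6000]
Step 2: x=[6.1360 11.5392 19.1104] v=[-2.7200 4.8960 -2.8480]
Step 3: x=[5.5334 12.6918 18.4151] v=[-3.0131 5.7632 -3.4765]
Step 4: x=[5.0608 13.7296 17.7419] v=[-2.3631 5.1892 -3.3658]
Step 5: x=[4.8768 14.3949 17.2278] v=[-0.9199 3.3266 -2.5707]
Step 6: x=[5.0641 14.5254 16.9670] v=[0.9366 0.6525 -1.3039]
Step 7: x=[5.6032 14.0943 16.9909] v=[2.6955 -2.1554 0.1195]
Max displacement = 2.5254

Answer: 2.5254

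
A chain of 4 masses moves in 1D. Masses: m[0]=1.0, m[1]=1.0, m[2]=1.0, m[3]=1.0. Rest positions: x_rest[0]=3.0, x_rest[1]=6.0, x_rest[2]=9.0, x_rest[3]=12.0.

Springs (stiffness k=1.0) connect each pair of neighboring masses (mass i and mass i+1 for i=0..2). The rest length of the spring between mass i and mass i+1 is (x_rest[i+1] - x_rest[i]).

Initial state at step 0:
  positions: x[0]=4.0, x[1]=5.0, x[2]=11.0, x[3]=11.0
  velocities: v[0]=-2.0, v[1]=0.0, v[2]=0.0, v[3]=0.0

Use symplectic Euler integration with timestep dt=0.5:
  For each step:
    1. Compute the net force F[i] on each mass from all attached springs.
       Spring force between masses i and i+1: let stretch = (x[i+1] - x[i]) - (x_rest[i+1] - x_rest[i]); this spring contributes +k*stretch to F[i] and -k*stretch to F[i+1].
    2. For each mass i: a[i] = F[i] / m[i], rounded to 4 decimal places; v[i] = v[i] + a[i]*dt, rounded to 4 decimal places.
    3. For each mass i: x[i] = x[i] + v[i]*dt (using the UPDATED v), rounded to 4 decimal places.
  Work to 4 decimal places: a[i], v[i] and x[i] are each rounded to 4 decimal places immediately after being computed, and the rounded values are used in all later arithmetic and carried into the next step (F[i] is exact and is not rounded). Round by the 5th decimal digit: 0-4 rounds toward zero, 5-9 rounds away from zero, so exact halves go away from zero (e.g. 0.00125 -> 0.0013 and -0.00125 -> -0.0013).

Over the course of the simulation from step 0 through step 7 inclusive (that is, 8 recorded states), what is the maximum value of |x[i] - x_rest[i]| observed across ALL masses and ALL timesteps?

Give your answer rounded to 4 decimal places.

Answer: 4.0108

Derivation:
Step 0: x=[4.0000 5.0000 11.0000 11.0000] v=[-2.0000 0.0000 0.0000 0.0000]
Step 1: x=[2.5000 6.2500 9.5000 11.7500] v=[-3.0000 2.5000 -3.0000 1.5000]
Step 2: x=[1.1875 7.3750 7.7500 12.6875] v=[-2.6250 2.2500 -3.5000 1.8750]
Step 3: x=[0.6719 7.0469 7.1406 13.1407] v=[-1.0313 -0.6563 -1.2188 0.9063]
Step 4: x=[1.0000 5.1484 8.0078 12.8438] v=[0.6562 -3.7970 1.7344 -0.5938]
Step 5: x=[1.6152 2.9277 9.3692 12.0879] v=[1.2304 -4.4415 2.7227 -1.5118]
Step 6: x=[1.8086 1.9892 9.7999 11.4023] v=[0.3867 -1.8770 0.8613 -1.3712]
Step 7: x=[1.2971 2.9583 8.6785 11.0661] v=[-1.0230 1.9381 -2.2429 -0.6724]
Max displacement = 4.0108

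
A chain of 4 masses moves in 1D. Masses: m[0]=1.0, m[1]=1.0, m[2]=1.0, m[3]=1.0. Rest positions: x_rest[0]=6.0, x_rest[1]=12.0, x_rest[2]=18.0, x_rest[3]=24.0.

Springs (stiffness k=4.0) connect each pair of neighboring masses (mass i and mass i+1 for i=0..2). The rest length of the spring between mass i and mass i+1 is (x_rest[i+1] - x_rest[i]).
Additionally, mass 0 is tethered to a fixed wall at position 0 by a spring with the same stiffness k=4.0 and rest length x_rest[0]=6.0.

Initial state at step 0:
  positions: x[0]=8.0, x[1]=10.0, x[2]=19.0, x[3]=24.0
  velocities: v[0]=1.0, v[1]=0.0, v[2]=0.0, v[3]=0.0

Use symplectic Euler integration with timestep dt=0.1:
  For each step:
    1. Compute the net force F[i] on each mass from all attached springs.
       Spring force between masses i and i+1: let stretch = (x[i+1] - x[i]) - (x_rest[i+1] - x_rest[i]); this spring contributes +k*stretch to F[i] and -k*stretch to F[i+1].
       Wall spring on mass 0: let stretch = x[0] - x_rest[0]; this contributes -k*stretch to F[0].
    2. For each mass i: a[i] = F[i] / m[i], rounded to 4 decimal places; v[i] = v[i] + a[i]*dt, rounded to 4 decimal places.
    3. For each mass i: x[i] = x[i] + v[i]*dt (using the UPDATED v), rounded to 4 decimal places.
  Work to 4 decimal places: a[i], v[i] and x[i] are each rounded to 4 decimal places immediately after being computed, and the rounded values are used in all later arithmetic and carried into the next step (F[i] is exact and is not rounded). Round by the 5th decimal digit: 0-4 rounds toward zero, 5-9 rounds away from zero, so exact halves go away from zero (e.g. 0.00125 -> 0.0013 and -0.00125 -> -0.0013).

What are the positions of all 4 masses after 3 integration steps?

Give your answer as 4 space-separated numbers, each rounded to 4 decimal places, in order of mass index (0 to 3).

Step 0: x=[8.0000 10.0000 19.0000 24.0000] v=[1.0000 0.0000 0.0000 0.0000]
Step 1: x=[7.8600 10.2800 18.8400 24.0400] v=[-1.4000 2.8000 -1.6000 0.4000]
Step 2: x=[7.5024 10.8056 18.5456 24.1120] v=[-3.5760 5.2560 -2.9440 0.7200]
Step 3: x=[6.9768 11.5087 18.1643 24.2013] v=[-5.2557 7.0307 -3.8134 0.8934]

Answer: 6.9768 11.5087 18.1643 24.2013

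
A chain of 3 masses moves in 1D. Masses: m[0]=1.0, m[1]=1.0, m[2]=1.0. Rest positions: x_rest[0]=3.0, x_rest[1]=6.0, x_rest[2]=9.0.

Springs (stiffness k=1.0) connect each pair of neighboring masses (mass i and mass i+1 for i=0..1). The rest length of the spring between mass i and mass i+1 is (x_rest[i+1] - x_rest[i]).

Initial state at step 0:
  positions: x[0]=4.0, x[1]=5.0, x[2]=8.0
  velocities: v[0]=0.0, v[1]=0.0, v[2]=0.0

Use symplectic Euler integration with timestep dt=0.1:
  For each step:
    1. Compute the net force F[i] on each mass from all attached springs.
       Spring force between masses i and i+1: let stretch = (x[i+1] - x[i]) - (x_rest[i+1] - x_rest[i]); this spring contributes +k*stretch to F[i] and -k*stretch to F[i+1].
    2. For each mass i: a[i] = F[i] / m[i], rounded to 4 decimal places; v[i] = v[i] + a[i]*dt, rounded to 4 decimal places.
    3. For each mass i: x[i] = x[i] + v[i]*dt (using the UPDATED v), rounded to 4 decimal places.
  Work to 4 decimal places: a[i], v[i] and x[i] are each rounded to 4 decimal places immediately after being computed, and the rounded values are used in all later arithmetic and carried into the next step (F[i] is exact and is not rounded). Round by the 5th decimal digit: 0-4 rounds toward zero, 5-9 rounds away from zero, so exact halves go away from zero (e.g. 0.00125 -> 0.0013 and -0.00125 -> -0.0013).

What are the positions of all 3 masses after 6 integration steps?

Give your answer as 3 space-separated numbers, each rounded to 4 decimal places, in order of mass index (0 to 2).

Step 0: x=[4.0000 5.0000 8.0000] v=[0.0000 0.0000 0.0000]
Step 1: x=[3.9800 5.0200 8.0000] v=[-0.2000 0.2000 0.0000]
Step 2: x=[3.9404 5.0594 8.0002] v=[-0.3960 0.3940 0.0020]
Step 3: x=[3.8820 5.1170 8.0010] v=[-0.5841 0.5762 0.0079]
Step 4: x=[3.8059 5.1911 8.0030] v=[-0.7606 0.7411 0.0195]
Step 5: x=[3.7137 5.2795 8.0068] v=[-0.9221 0.8838 0.0383]
Step 6: x=[3.6072 5.3795 8.0134] v=[-1.0655 1.0000 0.0656]

Answer: 3.6072 5.3795 8.0134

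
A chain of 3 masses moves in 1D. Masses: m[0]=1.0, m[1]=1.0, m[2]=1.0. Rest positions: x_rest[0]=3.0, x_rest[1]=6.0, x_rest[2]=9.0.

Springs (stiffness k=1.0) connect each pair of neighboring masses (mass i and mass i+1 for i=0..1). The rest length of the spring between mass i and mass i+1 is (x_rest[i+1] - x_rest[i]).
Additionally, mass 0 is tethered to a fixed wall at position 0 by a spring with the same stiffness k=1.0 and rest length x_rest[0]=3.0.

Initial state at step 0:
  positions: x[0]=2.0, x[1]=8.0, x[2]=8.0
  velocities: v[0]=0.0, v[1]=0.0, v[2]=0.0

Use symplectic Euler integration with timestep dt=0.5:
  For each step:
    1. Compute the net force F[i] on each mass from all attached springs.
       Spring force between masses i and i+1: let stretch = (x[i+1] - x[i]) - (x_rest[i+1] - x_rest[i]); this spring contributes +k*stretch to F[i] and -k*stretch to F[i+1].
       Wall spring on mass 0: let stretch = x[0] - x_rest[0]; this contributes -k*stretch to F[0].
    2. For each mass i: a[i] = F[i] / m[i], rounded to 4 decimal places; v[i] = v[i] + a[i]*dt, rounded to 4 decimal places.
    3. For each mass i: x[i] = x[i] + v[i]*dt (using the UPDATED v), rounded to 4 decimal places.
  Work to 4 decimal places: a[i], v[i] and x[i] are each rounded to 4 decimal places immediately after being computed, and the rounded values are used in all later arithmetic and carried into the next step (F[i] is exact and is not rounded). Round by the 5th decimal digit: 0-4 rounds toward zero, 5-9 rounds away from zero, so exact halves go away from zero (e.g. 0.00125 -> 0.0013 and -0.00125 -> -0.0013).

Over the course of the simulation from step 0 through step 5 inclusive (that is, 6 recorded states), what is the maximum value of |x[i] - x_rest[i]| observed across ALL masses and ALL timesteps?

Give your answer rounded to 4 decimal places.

Step 0: x=[2.0000 8.0000 8.0000] v=[0.0000 0.0000 0.0000]
Step 1: x=[3.0000 6.5000 8.7500] v=[2.0000 -3.0000 1.5000]
Step 2: x=[4.1250 4.6875 9.6875] v=[2.2500 -3.6250 1.8750]
Step 3: x=[4.3594 3.9844 10.1250] v=[0.4688 -1.4063 0.8750]
Step 4: x=[3.4102 4.9102 9.7774] v=[-1.8984 1.8515 -0.6953]
Step 5: x=[1.9835 6.6778 8.9630] v=[-2.8535 3.5351 -1.6289]
Max displacement = 2.0156

Answer: 2.0156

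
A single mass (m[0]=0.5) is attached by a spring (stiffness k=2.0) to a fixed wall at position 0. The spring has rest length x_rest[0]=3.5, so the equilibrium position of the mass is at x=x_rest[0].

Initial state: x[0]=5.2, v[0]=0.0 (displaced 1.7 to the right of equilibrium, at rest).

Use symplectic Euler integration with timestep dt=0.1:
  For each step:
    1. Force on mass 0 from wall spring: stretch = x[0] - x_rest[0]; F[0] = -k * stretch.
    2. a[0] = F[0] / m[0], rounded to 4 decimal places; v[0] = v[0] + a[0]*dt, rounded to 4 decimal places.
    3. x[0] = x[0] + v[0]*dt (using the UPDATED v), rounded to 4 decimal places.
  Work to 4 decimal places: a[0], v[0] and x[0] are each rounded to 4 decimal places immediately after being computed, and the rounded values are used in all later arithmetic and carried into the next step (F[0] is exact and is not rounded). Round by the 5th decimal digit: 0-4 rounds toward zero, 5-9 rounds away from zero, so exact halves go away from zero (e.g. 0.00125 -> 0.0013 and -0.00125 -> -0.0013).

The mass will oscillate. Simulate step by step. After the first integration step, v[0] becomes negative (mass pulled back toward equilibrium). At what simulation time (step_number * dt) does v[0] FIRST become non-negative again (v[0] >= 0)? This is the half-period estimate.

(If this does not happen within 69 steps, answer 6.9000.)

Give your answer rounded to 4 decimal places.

Answer: 1.6000

Derivation:
Step 0: x=[5.2000] v=[0.0000]
Step 1: x=[5.1320] v=[-0.6800]
Step 2: x=[4.9987] v=[-1.3328]
Step 3: x=[4.8055] v=[-1.9323]
Step 4: x=[4.5601] v=[-2.4545]
Step 5: x=[4.2723] v=[-2.8785]
Step 6: x=[3.9536] v=[-3.1874]
Step 7: x=[3.6167] v=[-3.3688]
Step 8: x=[3.2752] v=[-3.4155]
Step 9: x=[2.9426] v=[-3.3256]
Step 10: x=[2.6323] v=[-3.1026]
Step 11: x=[2.3568] v=[-2.7555]
Step 12: x=[2.1270] v=[-2.2982]
Step 13: x=[1.9521] v=[-1.7490]
Step 14: x=[1.8391] v=[-1.1298]
Step 15: x=[1.7926] v=[-0.4654]
Step 16: x=[1.8144] v=[0.2176]
First v>=0 after going negative at step 16, time=1.6000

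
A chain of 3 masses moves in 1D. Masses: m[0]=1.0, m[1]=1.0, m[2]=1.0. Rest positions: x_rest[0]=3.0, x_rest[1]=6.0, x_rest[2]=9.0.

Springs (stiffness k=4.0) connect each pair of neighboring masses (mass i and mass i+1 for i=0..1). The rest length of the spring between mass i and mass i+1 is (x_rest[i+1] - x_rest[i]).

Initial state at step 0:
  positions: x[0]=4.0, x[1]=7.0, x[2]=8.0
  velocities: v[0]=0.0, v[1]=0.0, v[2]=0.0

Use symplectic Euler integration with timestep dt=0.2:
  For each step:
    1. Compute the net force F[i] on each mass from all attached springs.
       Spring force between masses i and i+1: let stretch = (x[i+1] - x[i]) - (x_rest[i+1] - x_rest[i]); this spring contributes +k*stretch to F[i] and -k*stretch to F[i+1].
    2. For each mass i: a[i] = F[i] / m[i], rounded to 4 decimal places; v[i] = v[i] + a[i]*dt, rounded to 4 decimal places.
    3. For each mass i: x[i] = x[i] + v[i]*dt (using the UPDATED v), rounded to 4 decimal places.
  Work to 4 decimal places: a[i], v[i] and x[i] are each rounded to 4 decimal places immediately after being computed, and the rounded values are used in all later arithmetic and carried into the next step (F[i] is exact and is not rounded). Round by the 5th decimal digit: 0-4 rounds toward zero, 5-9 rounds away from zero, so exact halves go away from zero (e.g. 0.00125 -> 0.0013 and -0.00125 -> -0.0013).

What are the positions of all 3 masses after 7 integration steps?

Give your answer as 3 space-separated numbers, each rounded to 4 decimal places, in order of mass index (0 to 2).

Step 0: x=[4.0000 7.0000 8.0000] v=[0.0000 0.0000 0.0000]
Step 1: x=[4.0000 6.6800 8.3200] v=[0.0000 -1.6000 1.6000]
Step 2: x=[3.9488 6.1936 8.8576] v=[-0.2560 -2.4320 2.6880]
Step 3: x=[3.7768 5.7743 9.4490] v=[-0.8602 -2.0966 2.9568]
Step 4: x=[3.4444 5.6233 9.9324] v=[-1.6622 -0.7548 2.4170]
Step 5: x=[2.9806 5.8132 10.2063] v=[-2.3191 0.9494 1.3697]
Step 6: x=[2.4900 6.2528 10.2573] v=[-2.4530 2.1978 0.2552]
Step 7: x=[2.1214 6.7310 10.1476] v=[-1.8428 2.3912 -0.5484]

Answer: 2.1214 6.7310 10.1476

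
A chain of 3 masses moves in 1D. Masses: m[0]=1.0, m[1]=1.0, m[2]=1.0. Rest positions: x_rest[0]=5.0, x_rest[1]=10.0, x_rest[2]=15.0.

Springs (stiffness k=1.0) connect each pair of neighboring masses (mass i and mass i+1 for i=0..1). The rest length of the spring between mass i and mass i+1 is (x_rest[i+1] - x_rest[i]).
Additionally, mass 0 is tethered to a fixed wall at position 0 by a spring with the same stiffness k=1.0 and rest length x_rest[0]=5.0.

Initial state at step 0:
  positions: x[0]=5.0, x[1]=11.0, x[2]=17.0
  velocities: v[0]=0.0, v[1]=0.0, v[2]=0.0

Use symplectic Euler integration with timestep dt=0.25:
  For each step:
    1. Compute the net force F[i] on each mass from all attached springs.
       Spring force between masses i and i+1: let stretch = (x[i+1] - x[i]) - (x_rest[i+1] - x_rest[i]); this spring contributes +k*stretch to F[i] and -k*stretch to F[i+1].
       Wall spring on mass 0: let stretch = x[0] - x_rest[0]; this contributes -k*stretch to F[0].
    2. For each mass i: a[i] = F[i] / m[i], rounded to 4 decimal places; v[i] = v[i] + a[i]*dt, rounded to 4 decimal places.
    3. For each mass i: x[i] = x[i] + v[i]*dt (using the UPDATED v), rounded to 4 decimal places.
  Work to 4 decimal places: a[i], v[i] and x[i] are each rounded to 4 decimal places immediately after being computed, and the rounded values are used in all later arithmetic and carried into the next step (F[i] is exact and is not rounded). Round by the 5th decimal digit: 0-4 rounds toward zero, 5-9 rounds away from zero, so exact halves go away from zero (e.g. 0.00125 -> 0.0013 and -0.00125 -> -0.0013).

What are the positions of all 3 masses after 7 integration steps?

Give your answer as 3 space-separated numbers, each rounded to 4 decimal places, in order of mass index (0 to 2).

Step 0: x=[5.0000 11.0000 17.0000] v=[0.0000 0.0000 0.0000]
Step 1: x=[5.0625 11.0000 16.9375] v=[0.2500 0.0000 -0.2500]
Step 2: x=[5.1797 11.0000 16.8164] v=[0.4688 0.0000 -0.4844]
Step 3: x=[5.3370 10.9998 16.6443] v=[0.6290 -0.0010 -0.6885]
Step 4: x=[5.5146 10.9984 16.4319] v=[0.7105 -0.0056 -0.8496]
Step 5: x=[5.6903 10.9939 16.1924] v=[0.7028 -0.0182 -0.9580]
Step 6: x=[5.8418 10.9828 15.9405] v=[0.6061 -0.0445 -1.0076]
Step 7: x=[5.9495 10.9602 15.6913] v=[0.4309 -0.0903 -0.9970]

Answer: 5.9495 10.9602 15.6913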